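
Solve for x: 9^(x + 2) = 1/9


Express both sides with the same base.
1/9 = 9^(-1)
Since the bases match, equate exponents: x + 2 = -1
So x = -1 - (2) = -3

x = -3


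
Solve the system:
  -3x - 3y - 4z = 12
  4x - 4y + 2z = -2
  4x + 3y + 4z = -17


Using Cramer's rule. Expand each determinant along the first row.
D  = (-3)*[(-4)*4 - 2*3] - (-3)*[4*4 - 2*4] + (-4)*[4*3 - (-4)*4]
  = (-3)*(-22) - (-3)*(8) + (-4)*(28) = -22
Dx = 12*[(-4)*4 - 2*3] - (-3)*[(-2)*4 - 2*(-17)] + (-4)*[(-2)*3 - (-4)*(-17)]
  = 12*(-22) - (-3)*(26) + (-4)*(-74) = 110
Dy = (-3)*[(-2)*4 - 2*(-17)] - 12*[4*4 - 2*4] + (-4)*[4*(-17) - (-2)*4]
  = (-3)*(26) - 12*(8) + (-4)*(-60) = 66
Dz = (-3)*[(-4)*(-17) - (-2)*3] - (-3)*[4*(-17) - (-2)*4] + 12*[4*3 - (-4)*4]
  = (-3)*(74) - (-3)*(-60) + 12*(28) = -66
x = Dx/D = 110/-22 = -5, y = Dy/D = 66/-22 = -3, z = Dz/D = -66/-22 = 3
Check eq1: (-3)(-5) + (-3)(-3) + (-4)(3) = 12 = 12 ✓
Check eq2: (4)(-5) + (-4)(-3) + (2)(3) = -2 = -2 ✓
Check eq3: (4)(-5) + (3)(-3) + (4)(3) = -17 = -17 ✓

x = -5, y = -3, z = 3


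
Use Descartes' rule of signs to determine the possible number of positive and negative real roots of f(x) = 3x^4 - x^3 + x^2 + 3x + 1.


Descartes' rule of signs:

For positive roots, count sign changes in f(x) = 3x^4 - x^3 + x^2 + 3x + 1:
Signs of coefficients: +, -, +, +, +
Number of sign changes: 2
Possible positive real roots: 2, 0

For negative roots, examine f(-x) = 3x^4 + x^3 + x^2 - 3x + 1:
Signs of coefficients: +, +, +, -, +
Number of sign changes: 2
Possible negative real roots: 2, 0

Positive roots: 2 or 0; Negative roots: 2 or 0


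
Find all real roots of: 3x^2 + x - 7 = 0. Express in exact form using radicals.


Using the quadratic formula: x = (-b ± sqrt(b^2 - 4ac)) / (2a)
Here a = 3, b = 1, c = -7
Discriminant = b^2 - 4ac = 1^2 - 4(3)(-7) = 1 + 84 = 85
Since discriminant = 85 > 0, there are two real roots.
x = (-1 ± sqrt(85)) / 6
Numerically: x ≈ 1.3699 or x ≈ -1.7033

x = (-1 + sqrt(85)) / 6 or x = (-1 - sqrt(85)) / 6


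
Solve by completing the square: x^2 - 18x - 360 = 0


Start: x^2 - 18x - 360 = 0
Move constant: x^2 - 18x = 360
Half of -18 is -9, squared is 81
Add 81 to both sides: x^2 - 18x + 81 = 441
(x - 9)^2 = 441
x - 9 = ±21
x = 9 + 21 = 30 or x = 9 - 21 = -12

x = -12, x = 30


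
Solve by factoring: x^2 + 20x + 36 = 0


We need two numbers that multiply to 36 and add to 20.
Those numbers are 2 and 18 (since 2 * 18 = 36 and 2 + 18 = 20).
So x^2 + 20x + 36 = (x + 2)(x + 18) = 0
Setting each factor to zero: x = -2 or x = -18

x = -18, x = -2


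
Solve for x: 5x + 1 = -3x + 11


Starting with: 5x + 1 = -3x + 11
Move all x terms to left: (5 + 3)x = 11 - 1
Simplify: 8x = 10
Divide both sides by 8: x = 5/4

x = 5/4


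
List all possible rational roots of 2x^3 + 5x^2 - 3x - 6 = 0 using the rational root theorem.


Rational root theorem: possible roots are ±p/q where:
  p divides the constant term (-6): p ∈ {1, 2, 3, 6}
  q divides the leading coefficient (2): q ∈ {1, 2}

All possible rational roots: -6, -3, -2, -3/2, -1, -1/2, 1/2, 1, 3/2, 2, 3, 6

-6, -3, -2, -3/2, -1, -1/2, 1/2, 1, 3/2, 2, 3, 6


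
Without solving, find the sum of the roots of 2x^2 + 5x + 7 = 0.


By Vieta's formulas for ax^2 + bx + c = 0:
  Sum of roots = -b/a
  Product of roots = c/a

Here a = 2, b = 5, c = 7
Sum = -(5)/2 = -5/2
Product = 7/2 = 7/2

Sum = -5/2


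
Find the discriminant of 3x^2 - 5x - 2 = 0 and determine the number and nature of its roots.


For ax^2 + bx + c = 0, discriminant D = b^2 - 4ac
Here a = 3, b = -5, c = -2
D = (-5)^2 - 4(3)(-2) = 25 + 24 = 49

D = 49 > 0 and is a perfect square (sqrt = 7)
The equation has 2 distinct real rational roots.

Discriminant = 49, 2 distinct real rational roots


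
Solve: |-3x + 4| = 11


An absolute value equation |expr| = 11 gives two cases:
Case 1: -3x + 4 = 11
  -3x = 7, so x = -7/3
Case 2: -3x + 4 = -11
  -3x = -15, so x = 5

x = -7/3, x = 5


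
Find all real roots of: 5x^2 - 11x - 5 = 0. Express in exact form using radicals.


Using the quadratic formula: x = (-b ± sqrt(b^2 - 4ac)) / (2a)
Here a = 5, b = -11, c = -5
Discriminant = b^2 - 4ac = (-11)^2 - 4(5)(-5) = 121 + 100 = 221
Since discriminant = 221 > 0, there are two real roots.
x = (11 ± sqrt(221)) / 10
Numerically: x ≈ 2.5866 or x ≈ -0.3866

x = (11 + sqrt(221)) / 10 or x = (11 - sqrt(221)) / 10


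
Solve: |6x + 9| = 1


An absolute value equation |expr| = 1 gives two cases:
Case 1: 6x + 9 = 1
  6x = -8, so x = -4/3
Case 2: 6x + 9 = -1
  6x = -10, so x = -5/3

x = -5/3, x = -4/3


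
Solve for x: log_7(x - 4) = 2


Convert to exponential form: x - 4 = 7^2 = 49
x = 49 + 4 = 53
Check: log_7(53 - 4) = log_7(49) = log_7(49) = 2 ✓

x = 53


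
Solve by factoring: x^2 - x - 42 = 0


We need two numbers that multiply to -42 and add to -1.
Those numbers are -7 and 6 (since (-7) * 6 = -42 and (-7) + 6 = -1).
So x^2 - x - 42 = (x - 7)(x + 6) = 0
Setting each factor to zero: x = 7 or x = -6

x = -6, x = 7


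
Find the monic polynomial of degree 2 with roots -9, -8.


A monic polynomial with roots -9, -8 is:
p(x) = (x + 9)(x + 8)
After multiplying by (x + 9): x + 9
After multiplying by (x + 8): x^2 + 17x + 72

x^2 + 17x + 72


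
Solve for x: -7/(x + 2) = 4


Multiply both sides by (x + 2): -7 = 4(x + 2)
Distribute: -7 = 4x + 8
4x = -7 - 8 = -15
x = -15/4

x = -15/4


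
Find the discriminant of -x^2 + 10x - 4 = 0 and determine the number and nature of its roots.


For ax^2 + bx + c = 0, discriminant D = b^2 - 4ac
Here a = -1, b = 10, c = -4
D = (10)^2 - 4(-1)(-4) = 100 - 16 = 84

D = 84 > 0 but not a perfect square
The equation has 2 distinct real irrational roots.

Discriminant = 84, 2 distinct real irrational roots


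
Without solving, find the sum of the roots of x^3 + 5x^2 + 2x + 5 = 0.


By Vieta's formulas for x^3 + bx^2 + cx + d = 0:
  r1 + r2 + r3 = -b/a = -5
  r1*r2 + r1*r3 + r2*r3 = c/a = 2
  r1*r2*r3 = -d/a = -5


Sum = -5


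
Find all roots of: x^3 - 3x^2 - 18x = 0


The constant term is 0, so x = 0 is a root. Factor out x:
  x^2 - 3x - 18 = 0
Solve the quadratic x^2 - 3x - 18 = 0: discriminant = (-3)^2 - 4(1)(-18) = 9 + 72 = 81.
sqrt(81) = 9, so x = (3 ± 9)/2: x = 6 or x = -3.
Collecting all roots found:

x = -3, x = 0, x = 6


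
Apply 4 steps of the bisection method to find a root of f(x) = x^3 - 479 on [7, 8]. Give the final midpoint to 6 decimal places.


f(x) = x^3 - 479
f(7) = -136 < 0
f(8) = 33 > 0

Step 1: midpoint = (7.000000 + 8.000000)/2 = 7.500000
  f(7.500000) = -57.125000
  f(mid) < 0, so root is in [7.500000, 8.000000]

Step 2: midpoint = (7.500000 + 8.000000)/2 = 7.750000
  f(7.750000) = -13.515625
  f(mid) < 0, so root is in [7.750000, 8.000000]

Step 3: midpoint = (7.750000 + 8.000000)/2 = 7.875000
  f(7.875000) = 9.373047
  f(mid) > 0, so root is in [7.750000, 7.875000]

Step 4: midpoint = (7.750000 + 7.875000)/2 = 7.812500
  f(7.812500) = -2.162842
  f(mid) < 0, so root is in [7.812500, 7.875000]

midpoint = 7.812500


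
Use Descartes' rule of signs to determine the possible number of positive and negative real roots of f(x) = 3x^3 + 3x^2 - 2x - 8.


Descartes' rule of signs:

For positive roots, count sign changes in f(x) = 3x^3 + 3x^2 - 2x - 8:
Signs of coefficients: +, +, -, -
Number of sign changes: 1
Possible positive real roots: 1

For negative roots, examine f(-x) = -3x^3 + 3x^2 + 2x - 8:
Signs of coefficients: -, +, +, -
Number of sign changes: 2
Possible negative real roots: 2, 0

Positive roots: 1; Negative roots: 2 or 0


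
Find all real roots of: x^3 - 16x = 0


The constant term is 0, so x = 0 is a root. Factor out x:
  x(x^2 - 16) = 0
Solve the quadratic x^2 - 16 = 0: discriminant = 0^2 - 4(1)(-16) = 0 + 64 = 64.
sqrt(64) = 8, so x = (0 ± 8)/2: x = 4 or x = -4.

x = -4, x = 0, x = 4


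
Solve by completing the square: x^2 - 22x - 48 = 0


Start: x^2 - 22x - 48 = 0
Move constant: x^2 - 22x = 48
Half of -22 is -11, squared is 121
Add 121 to both sides: x^2 - 22x + 121 = 169
(x - 11)^2 = 169
x - 11 = ±13
x = 11 + 13 = 24 or x = 11 - 13 = -2

x = -2, x = 24


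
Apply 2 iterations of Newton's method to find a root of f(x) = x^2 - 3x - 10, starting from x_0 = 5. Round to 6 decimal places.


Newton's method: x_(n+1) = x_n - f(x_n)/f'(x_n)
f(x) = x^2 - 3x - 10
f'(x) = 2x - 3

Iteration 1:
  f(5.000000) = 0.000000
  f'(5.000000) = 7.000000
  x_1 = 5.000000 - (0.000000)/(7.000000) = 5.000000

Iteration 2:
  f(5.000000) = 0.000000
  f'(5.000000) = 7.000000
  x_2 = 5.000000 - (0.000000)/(7.000000) = 5.000000

x_2 = 5.000000


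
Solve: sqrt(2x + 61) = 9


Square both sides: 2x + 61 = 9^2 = 81
2x = 81 - 61 = 20
x = 10
Check: sqrt(2*10 + 61) = sqrt(81) = 9 ✓

x = 10


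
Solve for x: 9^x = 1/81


Express both sides with the same base.
1/81 = 9^(-2)
Since the bases match: x = -2

x = -2


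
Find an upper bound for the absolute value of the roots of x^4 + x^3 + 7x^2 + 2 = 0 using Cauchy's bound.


Cauchy's bound: all roots r satisfy |r| <= 1 + max(|a_i/a_n|) for i = 0,...,n-1
where a_n is the leading coefficient.

Coefficients: [1, 1, 7, 0, 2]
Leading coefficient a_n = 1
Ratios |a_i/a_n|: 1, 7, 0, 2
Maximum ratio: 7
Cauchy's bound: |r| <= 1 + 7 = 8

Upper bound = 8


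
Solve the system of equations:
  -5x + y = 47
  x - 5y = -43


Using Cramer's rule:
Determinant D = (-5)(-5) - (1)(1) = 25 - 1 = 24
Dx = (47)(-5) - (-43)(1) = -235 + 43 = -192
Dy = (-5)(-43) - (1)(47) = 215 - 47 = 168
x = Dx/D = -192/24 = -8
y = Dy/D = 168/24 = 7

x = -8, y = 7


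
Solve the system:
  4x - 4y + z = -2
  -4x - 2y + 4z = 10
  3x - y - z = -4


Using Cramer's rule. Expand each determinant along the first row.
D  = 4*[(-2)*(-1) - 4*(-1)] - (-4)*[(-4)*(-1) - 4*3] + 1*[(-4)*(-1) - (-2)*3]
  = 4*(6) - (-4)*(-8) + 1*(10) = 2
Dx = (-2)*[(-2)*(-1) - 4*(-1)] - (-4)*[10*(-1) - 4*(-4)] + 1*[10*(-1) - (-2)*(-4)]
  = (-2)*(6) - (-4)*(6) + 1*(-18) = -6
Dy = 4*[10*(-1) - 4*(-4)] - (-2)*[(-4)*(-1) - 4*3] + 1*[(-4)*(-4) - 10*3]
  = 4*(6) - (-2)*(-8) + 1*(-14) = -6
Dz = 4*[(-2)*(-4) - 10*(-1)] - (-4)*[(-4)*(-4) - 10*3] + (-2)*[(-4)*(-1) - (-2)*3]
  = 4*(18) - (-4)*(-14) + (-2)*(10) = -4
x = Dx/D = -6/2 = -3, y = Dy/D = -6/2 = -3, z = Dz/D = -4/2 = -2
Check eq1: (4)(-3) + (-4)(-3) + (1)(-2) = -2 = -2 ✓
Check eq2: (-4)(-3) + (-2)(-3) + (4)(-2) = 10 = 10 ✓
Check eq3: (3)(-3) + (-1)(-3) + (-1)(-2) = -4 = -4 ✓

x = -3, y = -3, z = -2


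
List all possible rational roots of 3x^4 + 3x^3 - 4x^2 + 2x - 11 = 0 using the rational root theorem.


Rational root theorem: possible roots are ±p/q where:
  p divides the constant term (-11): p ∈ {1, 11}
  q divides the leading coefficient (3): q ∈ {1, 3}

All possible rational roots: -11, -11/3, -1, -1/3, 1/3, 1, 11/3, 11

-11, -11/3, -1, -1/3, 1/3, 1, 11/3, 11


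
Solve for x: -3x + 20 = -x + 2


Starting with: -3x + 20 = -x + 2
Move all x terms to left: (-3 + 1)x = 2 - 20
Simplify: -2x = -18
Divide both sides by -2: x = 9

x = 9


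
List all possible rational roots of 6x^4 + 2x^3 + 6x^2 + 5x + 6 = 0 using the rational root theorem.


Rational root theorem: possible roots are ±p/q where:
  p divides the constant term (6): p ∈ {1, 2, 3, 6}
  q divides the leading coefficient (6): q ∈ {1, 2, 3, 6}

All possible rational roots: -6, -3, -2, -3/2, -1, -2/3, -1/2, -1/3, -1/6, 1/6, 1/3, 1/2, 2/3, 1, 3/2, 2, 3, 6

-6, -3, -2, -3/2, -1, -2/3, -1/2, -1/3, -1/6, 1/6, 1/3, 1/2, 2/3, 1, 3/2, 2, 3, 6


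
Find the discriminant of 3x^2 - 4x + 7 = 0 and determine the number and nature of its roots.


For ax^2 + bx + c = 0, discriminant D = b^2 - 4ac
Here a = 3, b = -4, c = 7
D = (-4)^2 - 4(3)(7) = 16 - 84 = -68

D = -68 < 0
The equation has no real roots (2 complex conjugate roots).

Discriminant = -68, no real roots (2 complex conjugate roots)


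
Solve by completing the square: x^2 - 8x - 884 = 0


Start: x^2 - 8x - 884 = 0
Move constant: x^2 - 8x = 884
Half of -8 is -4, squared is 16
Add 16 to both sides: x^2 - 8x + 16 = 900
(x - 4)^2 = 900
x - 4 = ±30
x = 4 + 30 = 34 or x = 4 - 30 = -26

x = -26, x = 34


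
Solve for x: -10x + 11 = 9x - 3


Starting with: -10x + 11 = 9x - 3
Move all x terms to left: (-10 - 9)x = -3 - 11
Simplify: -19x = -14
Divide both sides by -19: x = 14/19

x = 14/19


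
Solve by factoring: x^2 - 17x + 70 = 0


We need two numbers that multiply to 70 and add to -17.
Those numbers are -10 and -7 (since (-10) * (-7) = 70 and (-10) + (-7) = -17).
So x^2 - 17x + 70 = (x - 10)(x - 7) = 0
Setting each factor to zero: x = 10 or x = 7

x = 7, x = 10


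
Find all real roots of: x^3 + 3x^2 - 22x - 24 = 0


Let p(x) = x^3 + 3x^2 - 22x - 24. By the rational root theorem (leading coefficient 1), any rational root is an integer divisor of 24: try ±1, ±2, ... in turn.
Test x = 1: value = -42 ≠ 0.
Test x = -1: value = 0 ✓, so (x + 1) is a factor.
Synthetic division by (x + 1): bring down 1; 1(-1) + 3 = 2; 2(-1) - 22 = -24; (-24)(-1) - 24 = 0 → quotient x^2 + 2x - 24, remainder 0.
Solve the quadratic x^2 + 2x - 24 = 0: discriminant = 2^2 - 4(1)(-24) = 4 + 96 = 100.
sqrt(100) = 10, so x = (-2 ± 10)/2: x = 4 or x = -6.

x = -6, x = -1, x = 4


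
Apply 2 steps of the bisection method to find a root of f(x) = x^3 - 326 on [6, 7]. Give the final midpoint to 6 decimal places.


f(x) = x^3 - 326
f(6) = -110 < 0
f(7) = 17 > 0

Step 1: midpoint = (6.000000 + 7.000000)/2 = 6.500000
  f(6.500000) = -51.375000
  f(mid) < 0, so root is in [6.500000, 7.000000]

Step 2: midpoint = (6.500000 + 7.000000)/2 = 6.750000
  f(6.750000) = -18.453125
  f(mid) < 0, so root is in [6.750000, 7.000000]

midpoint = 6.750000


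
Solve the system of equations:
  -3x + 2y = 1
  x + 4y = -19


Using Cramer's rule:
Determinant D = (-3)(4) - (1)(2) = -12 - 2 = -14
Dx = (1)(4) - (-19)(2) = 4 + 38 = 42
Dy = (-3)(-19) - (1)(1) = 57 - 1 = 56
x = Dx/D = 42/-14 = -3
y = Dy/D = 56/-14 = -4

x = -3, y = -4


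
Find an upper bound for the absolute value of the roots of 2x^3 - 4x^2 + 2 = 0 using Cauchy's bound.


Cauchy's bound: all roots r satisfy |r| <= 1 + max(|a_i/a_n|) for i = 0,...,n-1
where a_n is the leading coefficient.

Coefficients: [2, -4, 0, 2]
Leading coefficient a_n = 2
Ratios |a_i/a_n|: 2, 0, 1
Maximum ratio: 2
Cauchy's bound: |r| <= 1 + 2 = 3

Upper bound = 3


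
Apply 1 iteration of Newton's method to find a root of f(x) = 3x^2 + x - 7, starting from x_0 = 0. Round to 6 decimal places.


Newton's method: x_(n+1) = x_n - f(x_n)/f'(x_n)
f(x) = 3x^2 + x - 7
f'(x) = 6x + 1

Iteration 1:
  f(0.000000) = -7.000000
  f'(0.000000) = 1.000000
  x_1 = 0.000000 - (-7.000000)/(1.000000) = 7.000000

x_1 = 7.000000


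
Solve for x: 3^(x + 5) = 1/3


Express both sides with the same base.
1/3 = 3^(-1)
Since the bases match, equate exponents: x + 5 = -1
So x = -1 - (5) = -6

x = -6


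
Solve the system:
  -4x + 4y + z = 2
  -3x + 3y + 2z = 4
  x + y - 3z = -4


Using Cramer's rule. Expand each determinant along the first row.
D  = (-4)*[3*(-3) - 2*1] - 4*[(-3)*(-3) - 2*1] + 1*[(-3)*1 - 3*1]
  = (-4)*(-11) - 4*(7) + 1*(-6) = 10
Dx = 2*[3*(-3) - 2*1] - 4*[4*(-3) - 2*(-4)] + 1*[4*1 - 3*(-4)]
  = 2*(-11) - 4*(-4) + 1*(16) = 10
Dy = (-4)*[4*(-3) - 2*(-4)] - 2*[(-3)*(-3) - 2*1] + 1*[(-3)*(-4) - 4*1]
  = (-4)*(-4) - 2*(7) + 1*(8) = 10
Dz = (-4)*[3*(-4) - 4*1] - 4*[(-3)*(-4) - 4*1] + 2*[(-3)*1 - 3*1]
  = (-4)*(-16) - 4*(8) + 2*(-6) = 20
x = Dx/D = 10/10 = 1, y = Dy/D = 10/10 = 1, z = Dz/D = 20/10 = 2
Check eq1: (-4)(1) + (4)(1) + (1)(2) = 2 = 2 ✓
Check eq2: (-3)(1) + (3)(1) + (2)(2) = 4 = 4 ✓
Check eq3: (1)(1) + (1)(1) + (-3)(2) = -4 = -4 ✓

x = 1, y = 1, z = 2


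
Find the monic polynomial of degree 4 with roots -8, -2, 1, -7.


A monic polynomial with roots -8, -2, 1, -7 is:
p(x) = (x + 8)(x + 2)(x - 1)(x + 7)
After multiplying by (x + 8): x + 8
After multiplying by (x + 2): x^2 + 10x + 16
After multiplying by (x - 1): x^3 + 9x^2 + 6x - 16
After multiplying by (x + 7): x^4 + 16x^3 + 69x^2 + 26x - 112

x^4 + 16x^3 + 69x^2 + 26x - 112


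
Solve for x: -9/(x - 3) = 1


Multiply both sides by (x - 3): -9 = 1(x - 3)
Distribute: -9 = x - 3
x = -9 + 3 = -6
x = -6

x = -6


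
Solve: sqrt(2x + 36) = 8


Square both sides: 2x + 36 = 8^2 = 64
2x = 64 - 36 = 28
x = 14
Check: sqrt(2*14 + 36) = sqrt(64) = 8 ✓

x = 14


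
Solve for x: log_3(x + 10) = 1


Convert to exponential form: x + 10 = 3^1 = 3
x = 3 - 10 = -7
Check: log_3(-7 + 10) = log_3(3) = log_3(3) = 1 ✓

x = -7


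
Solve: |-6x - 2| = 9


An absolute value equation |expr| = 9 gives two cases:
Case 1: -6x - 2 = 9
  -6x = 11, so x = -11/6
Case 2: -6x - 2 = -9
  -6x = -7, so x = 7/6

x = -11/6, x = 7/6


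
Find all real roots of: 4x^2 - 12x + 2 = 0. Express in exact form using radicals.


Using the quadratic formula: x = (-b ± sqrt(b^2 - 4ac)) / (2a)
Here a = 4, b = -12, c = 2
Discriminant = b^2 - 4ac = (-12)^2 - 4(4)(2) = 144 - 32 = 112
Since discriminant = 112 > 0, there are two real roots.
x = (12 ± 4*sqrt(7)) / 8
Simplifying: x = (3 ± sqrt(7)) / 2
Numerically: x ≈ 2.8229 or x ≈ 0.1771

x = (3 + sqrt(7)) / 2 or x = (3 - sqrt(7)) / 2


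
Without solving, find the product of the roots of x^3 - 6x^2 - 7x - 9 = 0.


By Vieta's formulas for x^3 + bx^2 + cx + d = 0:
  r1 + r2 + r3 = -b/a = 6
  r1*r2 + r1*r3 + r2*r3 = c/a = -7
  r1*r2*r3 = -d/a = 9


Product = 9


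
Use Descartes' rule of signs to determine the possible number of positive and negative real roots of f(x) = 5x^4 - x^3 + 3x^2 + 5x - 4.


Descartes' rule of signs:

For positive roots, count sign changes in f(x) = 5x^4 - x^3 + 3x^2 + 5x - 4:
Signs of coefficients: +, -, +, +, -
Number of sign changes: 3
Possible positive real roots: 3, 1

For negative roots, examine f(-x) = 5x^4 + x^3 + 3x^2 - 5x - 4:
Signs of coefficients: +, +, +, -, -
Number of sign changes: 1
Possible negative real roots: 1

Positive roots: 3 or 1; Negative roots: 1


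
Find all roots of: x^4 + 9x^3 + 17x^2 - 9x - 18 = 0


Let p(x) = x^4 + 9x^3 + 17x^2 - 9x - 18. By the rational root theorem (leading coefficient 1), any rational root is an integer divisor of 18: try ±1, ±2, ... in turn.
Test x = 1: value = 0 ✓, so (x - 1) is a factor.
Synthetic division by (x - 1): bring down 1; 1(1) + 9 = 10; 10(1) + 17 = 27; 27(1) - 9 = 18; 18(1) - 18 = 0 → quotient x^3 + 10x^2 + 27x + 18, remainder 0.
Continue with the quotient x^3 + 10x^2 + 27x + 18 (candidates must divide 18; re-test x = 1 first in case it repeats).
Test x = 1: value = 56 ≠ 0.
Test x = -1: value = 0 ✓, so (x + 1) is a factor.
Synthetic division by (x + 1): bring down 1; 1(-1) + 10 = 9; 9(-1) + 27 = 18; 18(-1) + 18 = 0 → quotient x^2 + 9x + 18, remainder 0.
Solve the quadratic x^2 + 9x + 18 = 0: discriminant = 9^2 - 4(1)(18) = 81 - 72 = 9.
sqrt(9) = 3, so x = (-9 ± 3)/2: x = -3 or x = -6.
Collecting all roots found:

x = -6, x = -3, x = -1, x = 1


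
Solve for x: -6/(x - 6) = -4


Multiply both sides by (x - 6): -6 = -4(x - 6)
Distribute: -6 = -4x + 24
-4x = -6 - 24 = -30
x = 15/2

x = 15/2


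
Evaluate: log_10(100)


We need the exponent such that 10^? = 100
10^2 = 100
Therefore log_10(100) = 2

2


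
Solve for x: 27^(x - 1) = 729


Express both sides with the same base.
729 = 27^2
Since the bases match, equate exponents: x - 1 = 2
So x = 2 - (-1) = 3

x = 3


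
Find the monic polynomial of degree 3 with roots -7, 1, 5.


A monic polynomial with roots -7, 1, 5 is:
p(x) = (x + 7)(x - 1)(x - 5)
After multiplying by (x + 7): x + 7
After multiplying by (x - 1): x^2 + 6x - 7
After multiplying by (x - 5): x^3 + x^2 - 37x + 35

x^3 + x^2 - 37x + 35


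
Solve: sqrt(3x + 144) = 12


Square both sides: 3x + 144 = 12^2 = 144
3x = 144 - 144 = 0
x = 0
Check: sqrt(3*0 + 144) = sqrt(144) = 12 ✓

x = 0


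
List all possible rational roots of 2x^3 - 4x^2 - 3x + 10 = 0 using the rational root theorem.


Rational root theorem: possible roots are ±p/q where:
  p divides the constant term (10): p ∈ {1, 2, 5, 10}
  q divides the leading coefficient (2): q ∈ {1, 2}

All possible rational roots: -10, -5, -5/2, -2, -1, -1/2, 1/2, 1, 2, 5/2, 5, 10

-10, -5, -5/2, -2, -1, -1/2, 1/2, 1, 2, 5/2, 5, 10


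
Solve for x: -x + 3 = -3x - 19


Starting with: -x + 3 = -3x - 19
Move all x terms to left: (-1 + 3)x = -19 - 3
Simplify: 2x = -22
Divide both sides by 2: x = -11

x = -11


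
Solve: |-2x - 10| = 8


An absolute value equation |expr| = 8 gives two cases:
Case 1: -2x - 10 = 8
  -2x = 18, so x = -9
Case 2: -2x - 10 = -8
  -2x = 2, so x = -1

x = -9, x = -1


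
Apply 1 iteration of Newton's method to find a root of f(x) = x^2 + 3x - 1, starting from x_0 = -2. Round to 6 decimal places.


Newton's method: x_(n+1) = x_n - f(x_n)/f'(x_n)
f(x) = x^2 + 3x - 1
f'(x) = 2x + 3

Iteration 1:
  f(-2.000000) = -3.000000
  f'(-2.000000) = -1.000000
  x_1 = -2.000000 - (-3.000000)/(-1.000000) = -5.000000

x_1 = -5.000000


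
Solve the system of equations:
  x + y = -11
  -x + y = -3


Using Cramer's rule:
Determinant D = (1)(1) - (-1)(1) = 1 + 1 = 2
Dx = (-11)(1) - (-3)(1) = -11 + 3 = -8
Dy = (1)(-3) - (-1)(-11) = -3 - 11 = -14
x = Dx/D = -8/2 = -4
y = Dy/D = -14/2 = -7

x = -4, y = -7


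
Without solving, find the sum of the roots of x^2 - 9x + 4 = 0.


By Vieta's formulas for ax^2 + bx + c = 0:
  Sum of roots = -b/a
  Product of roots = c/a

Here a = 1, b = -9, c = 4
Sum = -(-9)/1 = 9
Product = 4/1 = 4

Sum = 9


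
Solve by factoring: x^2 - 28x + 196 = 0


We need two numbers that multiply to 196 and add to -28.
Those numbers are -14 and -14 (since (-14) * (-14) = 196 and (-14) + (-14) = -28).
So x^2 - 28x + 196 = (x - 14)(x - 14) = 0
Setting each factor to zero: x = 14 or x = 14

x = 14


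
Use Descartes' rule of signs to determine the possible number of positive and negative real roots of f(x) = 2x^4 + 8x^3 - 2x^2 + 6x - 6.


Descartes' rule of signs:

For positive roots, count sign changes in f(x) = 2x^4 + 8x^3 - 2x^2 + 6x - 6:
Signs of coefficients: +, +, -, +, -
Number of sign changes: 3
Possible positive real roots: 3, 1

For negative roots, examine f(-x) = 2x^4 - 8x^3 - 2x^2 - 6x - 6:
Signs of coefficients: +, -, -, -, -
Number of sign changes: 1
Possible negative real roots: 1

Positive roots: 3 or 1; Negative roots: 1


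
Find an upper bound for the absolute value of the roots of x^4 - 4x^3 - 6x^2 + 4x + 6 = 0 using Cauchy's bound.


Cauchy's bound: all roots r satisfy |r| <= 1 + max(|a_i/a_n|) for i = 0,...,n-1
where a_n is the leading coefficient.

Coefficients: [1, -4, -6, 4, 6]
Leading coefficient a_n = 1
Ratios |a_i/a_n|: 4, 6, 4, 6
Maximum ratio: 6
Cauchy's bound: |r| <= 1 + 6 = 7

Upper bound = 7


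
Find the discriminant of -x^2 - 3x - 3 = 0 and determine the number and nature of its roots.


For ax^2 + bx + c = 0, discriminant D = b^2 - 4ac
Here a = -1, b = -3, c = -3
D = (-3)^2 - 4(-1)(-3) = 9 - 12 = -3

D = -3 < 0
The equation has no real roots (2 complex conjugate roots).

Discriminant = -3, no real roots (2 complex conjugate roots)


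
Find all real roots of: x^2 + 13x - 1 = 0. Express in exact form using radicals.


Using the quadratic formula: x = (-b ± sqrt(b^2 - 4ac)) / (2a)
Here a = 1, b = 13, c = -1
Discriminant = b^2 - 4ac = 13^2 - 4(1)(-1) = 169 + 4 = 173
Since discriminant = 173 > 0, there are two real roots.
x = (-13 ± sqrt(173)) / 2
Numerically: x ≈ 0.0765 or x ≈ -13.0765

x = (-13 + sqrt(173)) / 2 or x = (-13 - sqrt(173)) / 2


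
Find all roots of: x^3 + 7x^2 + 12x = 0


The constant term is 0, so x = 0 is a root. Factor out x:
  x^2 + 7x + 12 = 0
Solve the quadratic x^2 + 7x + 12 = 0: discriminant = 7^2 - 4(1)(12) = 49 - 48 = 1.
sqrt(1) = 1, so x = (-7 ± 1)/2: x = -3 or x = -4.
Collecting all roots found:

x = -4, x = -3, x = 0


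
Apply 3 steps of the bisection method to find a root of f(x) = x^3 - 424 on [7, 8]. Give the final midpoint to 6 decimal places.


f(x) = x^3 - 424
f(7) = -81 < 0
f(8) = 88 > 0

Step 1: midpoint = (7.000000 + 8.000000)/2 = 7.500000
  f(7.500000) = -2.125000
  f(mid) < 0, so root is in [7.500000, 8.000000]

Step 2: midpoint = (7.500000 + 8.000000)/2 = 7.750000
  f(7.750000) = 41.484375
  f(mid) > 0, so root is in [7.500000, 7.750000]

Step 3: midpoint = (7.500000 + 7.750000)/2 = 7.625000
  f(7.625000) = 19.322266
  f(mid) > 0, so root is in [7.500000, 7.625000]

midpoint = 7.625000


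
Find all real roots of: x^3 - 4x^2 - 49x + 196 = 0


Let p(x) = x^3 - 4x^2 - 49x + 196. By the rational root theorem (leading coefficient 1), any rational root is an integer divisor of 196: try ±1, ±2, ... in turn.
Test x = 1: value = 144 ≠ 0.
Test x = -1: value = 240 ≠ 0.
Test x = 2: value = 90 ≠ 0.
Test x = -2: value = 270 ≠ 0.
Test x = 4: value = 0 ✓, so (x - 4) is a factor.
Synthetic division by (x - 4): bring down 1; 1(4) - 4 = 0; 0(4) - 49 = -49; (-49)(4) + 196 = 0 → quotient x^2 - 49, remainder 0.
Solve the quadratic x^2 - 49 = 0: discriminant = 0^2 - 4(1)(-49) = 0 + 196 = 196.
sqrt(196) = 14, so x = (0 ± 14)/2: x = 7 or x = -7.

x = -7, x = 4, x = 7


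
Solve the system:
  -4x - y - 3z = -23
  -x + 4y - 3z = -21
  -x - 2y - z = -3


Using Cramer's rule. Expand each determinant along the first row.
D  = (-4)*[4*(-1) - (-3)*(-2)] - (-1)*[(-1)*(-1) - (-3)*(-1)] + (-3)*[(-1)*(-2) - 4*(-1)]
  = (-4)*(-10) - (-1)*(-2) + (-3)*(6) = 20
Dx = (-23)*[4*(-1) - (-3)*(-2)] - (-1)*[(-21)*(-1) - (-3)*(-3)] + (-3)*[(-21)*(-2) - 4*(-3)]
  = (-23)*(-10) - (-1)*(12) + (-3)*(54) = 80
Dy = (-4)*[(-21)*(-1) - (-3)*(-3)] - (-23)*[(-1)*(-1) - (-3)*(-1)] + (-3)*[(-1)*(-3) - (-21)*(-1)]
  = (-4)*(12) - (-23)*(-2) + (-3)*(-18) = -40
Dz = (-4)*[4*(-3) - (-21)*(-2)] - (-1)*[(-1)*(-3) - (-21)*(-1)] + (-23)*[(-1)*(-2) - 4*(-1)]
  = (-4)*(-54) - (-1)*(-18) + (-23)*(6) = 60
x = Dx/D = 80/20 = 4, y = Dy/D = -40/20 = -2, z = Dz/D = 60/20 = 3
Check eq1: (-4)(4) + (-1)(-2) + (-3)(3) = -23 = -23 ✓
Check eq2: (-1)(4) + (4)(-2) + (-3)(3) = -21 = -21 ✓
Check eq3: (-1)(4) + (-2)(-2) + (-1)(3) = -3 = -3 ✓

x = 4, y = -2, z = 3


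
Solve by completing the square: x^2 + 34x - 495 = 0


Start: x^2 + 34x - 495 = 0
Move constant: x^2 + 34x = 495
Half of 34 is 17, squared is 289
Add 289 to both sides: x^2 + 34x + 289 = 784
(x + 17)^2 = 784
x + 17 = ±28
x = -17 + 28 = 11 or x = -17 - 28 = -45

x = -45, x = 11


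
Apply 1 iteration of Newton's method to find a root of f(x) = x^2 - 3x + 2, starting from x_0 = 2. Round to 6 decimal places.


Newton's method: x_(n+1) = x_n - f(x_n)/f'(x_n)
f(x) = x^2 - 3x + 2
f'(x) = 2x - 3

Iteration 1:
  f(2.000000) = 0.000000
  f'(2.000000) = 1.000000
  x_1 = 2.000000 - (0.000000)/(1.000000) = 2.000000

x_1 = 2.000000


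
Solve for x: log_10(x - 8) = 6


Convert to exponential form: x - 8 = 10^6 = 1000000
x = 1000000 + 8 = 1000008
Check: log_10(1000008 - 8) = log_10(1000000) = log_10(1000000) = 6 ✓

x = 1000008


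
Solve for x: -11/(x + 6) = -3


Multiply both sides by (x + 6): -11 = -3(x + 6)
Distribute: -11 = -3x - 18
-3x = -11 + 18 = 7
x = -7/3

x = -7/3


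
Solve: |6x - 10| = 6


An absolute value equation |expr| = 6 gives two cases:
Case 1: 6x - 10 = 6
  6x = 16, so x = 8/3
Case 2: 6x - 10 = -6
  6x = 4, so x = 2/3

x = 2/3, x = 8/3


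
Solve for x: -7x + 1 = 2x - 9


Starting with: -7x + 1 = 2x - 9
Move all x terms to left: (-7 - 2)x = -9 - 1
Simplify: -9x = -10
Divide both sides by -9: x = 10/9

x = 10/9


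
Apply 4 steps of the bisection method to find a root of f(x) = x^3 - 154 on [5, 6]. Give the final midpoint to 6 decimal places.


f(x) = x^3 - 154
f(5) = -29 < 0
f(6) = 62 > 0

Step 1: midpoint = (5.000000 + 6.000000)/2 = 5.500000
  f(5.500000) = 12.375000
  f(mid) > 0, so root is in [5.000000, 5.500000]

Step 2: midpoint = (5.000000 + 5.500000)/2 = 5.250000
  f(5.250000) = -9.296875
  f(mid) < 0, so root is in [5.250000, 5.500000]

Step 3: midpoint = (5.250000 + 5.500000)/2 = 5.375000
  f(5.375000) = 1.287109
  f(mid) > 0, so root is in [5.250000, 5.375000]

Step 4: midpoint = (5.250000 + 5.375000)/2 = 5.312500
  f(5.312500) = -4.067139
  f(mid) < 0, so root is in [5.312500, 5.375000]

midpoint = 5.312500


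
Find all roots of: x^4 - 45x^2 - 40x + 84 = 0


Let p(x) = x^4 - 45x^2 - 40x + 84. By the rational root theorem (leading coefficient 1), any rational root is an integer divisor of 84: try ±1, ±2, ... in turn.
Test x = 1: value = 0 ✓, so (x - 1) is a factor.
Synthetic division by (x - 1): bring down 1; 1(1) + 0 = 1; 1(1) - 45 = -44; (-44)(1) - 40 = -84; (-84)(1) + 84 = 0 → quotient x^3 + x^2 - 44x - 84, remainder 0.
Continue with the quotient x^3 + x^2 - 44x - 84 (candidates must divide 84; re-test x = 1 first in case it repeats).
Test x = 1: value = -126 ≠ 0.
Test x = -1: value = -40 ≠ 0.
Test x = 2: value = -160 ≠ 0.
Test x = -2: value = 0 ✓, so (x + 2) is a factor.
Synthetic division by (x + 2): bring down 1; 1(-2) + 1 = -1; (-1)(-2) - 44 = -42; (-42)(-2) - 84 = 0 → quotient x^2 - x - 42, remainder 0.
Solve the quadratic x^2 - x - 42 = 0: discriminant = (-1)^2 - 4(1)(-42) = 1 + 168 = 169.
sqrt(169) = 13, so x = (1 ± 13)/2: x = 7 or x = -6.
Collecting all roots found:

x = -6, x = -2, x = 1, x = 7


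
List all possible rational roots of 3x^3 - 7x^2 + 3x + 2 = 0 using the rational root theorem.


Rational root theorem: possible roots are ±p/q where:
  p divides the constant term (2): p ∈ {1, 2}
  q divides the leading coefficient (3): q ∈ {1, 3}

All possible rational roots: -2, -1, -2/3, -1/3, 1/3, 2/3, 1, 2

-2, -1, -2/3, -1/3, 1/3, 2/3, 1, 2


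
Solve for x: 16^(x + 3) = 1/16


Express both sides with the same base.
1/16 = 16^(-1)
Since the bases match, equate exponents: x + 3 = -1
So x = -1 - (3) = -4

x = -4


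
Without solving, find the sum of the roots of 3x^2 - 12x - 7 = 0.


By Vieta's formulas for ax^2 + bx + c = 0:
  Sum of roots = -b/a
  Product of roots = c/a

Here a = 3, b = -12, c = -7
Sum = -(-12)/3 = 4
Product = -7/3 = -7/3

Sum = 4


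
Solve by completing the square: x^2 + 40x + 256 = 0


Start: x^2 + 40x + 256 = 0
Move constant: x^2 + 40x = -256
Half of 40 is 20, squared is 400
Add 400 to both sides: x^2 + 40x + 400 = 144
(x + 20)^2 = 144
x + 20 = ±12
x = -20 + 12 = -8 or x = -20 - 12 = -32

x = -32, x = -8


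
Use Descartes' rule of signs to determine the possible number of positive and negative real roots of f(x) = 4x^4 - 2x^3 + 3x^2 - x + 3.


Descartes' rule of signs:

For positive roots, count sign changes in f(x) = 4x^4 - 2x^3 + 3x^2 - x + 3:
Signs of coefficients: +, -, +, -, +
Number of sign changes: 4
Possible positive real roots: 4, 2, 0

For negative roots, examine f(-x) = 4x^4 + 2x^3 + 3x^2 + x + 3:
Signs of coefficients: +, +, +, +, +
Number of sign changes: 0
Possible negative real roots: 0

Positive roots: 4 or 2 or 0; Negative roots: 0


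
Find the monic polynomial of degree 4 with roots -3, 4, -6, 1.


A monic polynomial with roots -3, 4, -6, 1 is:
p(x) = (x + 3)(x - 4)(x + 6)(x - 1)
After multiplying by (x + 3): x + 3
After multiplying by (x - 4): x^2 - x - 12
After multiplying by (x + 6): x^3 + 5x^2 - 18x - 72
After multiplying by (x - 1): x^4 + 4x^3 - 23x^2 - 54x + 72

x^4 + 4x^3 - 23x^2 - 54x + 72


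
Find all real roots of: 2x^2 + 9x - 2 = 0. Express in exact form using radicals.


Using the quadratic formula: x = (-b ± sqrt(b^2 - 4ac)) / (2a)
Here a = 2, b = 9, c = -2
Discriminant = b^2 - 4ac = 9^2 - 4(2)(-2) = 81 + 16 = 97
Since discriminant = 97 > 0, there are two real roots.
x = (-9 ± sqrt(97)) / 4
Numerically: x ≈ 0.2122 or x ≈ -4.7122

x = (-9 + sqrt(97)) / 4 or x = (-9 - sqrt(97)) / 4


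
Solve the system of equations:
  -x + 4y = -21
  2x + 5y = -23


Using Cramer's rule:
Determinant D = (-1)(5) - (2)(4) = -5 - 8 = -13
Dx = (-21)(5) - (-23)(4) = -105 + 92 = -13
Dy = (-1)(-23) - (2)(-21) = 23 + 42 = 65
x = Dx/D = -13/-13 = 1
y = Dy/D = 65/-13 = -5

x = 1, y = -5


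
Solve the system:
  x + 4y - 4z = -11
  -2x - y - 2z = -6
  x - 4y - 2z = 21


Using Cramer's rule. Expand each determinant along the first row.
D  = 1*[(-1)*(-2) - (-2)*(-4)] - 4*[(-2)*(-2) - (-2)*1] + (-4)*[(-2)*(-4) - (-1)*1]
  = 1*(-6) - 4*(6) + (-4)*(9) = -66
Dx = (-11)*[(-1)*(-2) - (-2)*(-4)] - 4*[(-6)*(-2) - (-2)*21] + (-4)*[(-6)*(-4) - (-1)*21]
  = (-11)*(-6) - 4*(54) + (-4)*(45) = -330
Dy = 1*[(-6)*(-2) - (-2)*21] - (-11)*[(-2)*(-2) - (-2)*1] + (-4)*[(-2)*21 - (-6)*1]
  = 1*(54) - (-11)*(6) + (-4)*(-36) = 264
Dz = 1*[(-1)*21 - (-6)*(-4)] - 4*[(-2)*21 - (-6)*1] + (-11)*[(-2)*(-4) - (-1)*1]
  = 1*(-45) - 4*(-36) + (-11)*(9) = 0
x = Dx/D = -330/-66 = 5, y = Dy/D = 264/-66 = -4, z = Dz/D = 0/-66 = 0
Check eq1: (1)(5) + (4)(-4) + (-4)(0) = -11 = -11 ✓
Check eq2: (-2)(5) + (-1)(-4) + (-2)(0) = -6 = -6 ✓
Check eq3: (1)(5) + (-4)(-4) + (-2)(0) = 21 = 21 ✓

x = 5, y = -4, z = 0


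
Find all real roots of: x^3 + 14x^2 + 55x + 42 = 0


Let p(x) = x^3 + 14x^2 + 55x + 42. By the rational root theorem (leading coefficient 1), any rational root is an integer divisor of 42: try ±1, ±2, ... in turn.
Test x = 1: value = 112 ≠ 0.
Test x = -1: value = 0 ✓, so (x + 1) is a factor.
Synthetic division by (x + 1): bring down 1; 1(-1) + 14 = 13; 13(-1) + 55 = 42; 42(-1) + 42 = 0 → quotient x^2 + 13x + 42, remainder 0.
Solve the quadratic x^2 + 13x + 42 = 0: discriminant = 13^2 - 4(1)(42) = 169 - 168 = 1.
sqrt(1) = 1, so x = (-13 ± 1)/2: x = -6 or x = -7.

x = -7, x = -6, x = -1


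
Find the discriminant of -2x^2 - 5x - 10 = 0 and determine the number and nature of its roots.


For ax^2 + bx + c = 0, discriminant D = b^2 - 4ac
Here a = -2, b = -5, c = -10
D = (-5)^2 - 4(-2)(-10) = 25 - 80 = -55

D = -55 < 0
The equation has no real roots (2 complex conjugate roots).

Discriminant = -55, no real roots (2 complex conjugate roots)


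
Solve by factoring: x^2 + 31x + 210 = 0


We need two numbers that multiply to 210 and add to 31.
Those numbers are 21 and 10 (since 21 * 10 = 210 and 21 + 10 = 31).
So x^2 + 31x + 210 = (x + 21)(x + 10) = 0
Setting each factor to zero: x = -21 or x = -10

x = -21, x = -10


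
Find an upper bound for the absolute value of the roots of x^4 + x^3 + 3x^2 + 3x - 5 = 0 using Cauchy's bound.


Cauchy's bound: all roots r satisfy |r| <= 1 + max(|a_i/a_n|) for i = 0,...,n-1
where a_n is the leading coefficient.

Coefficients: [1, 1, 3, 3, -5]
Leading coefficient a_n = 1
Ratios |a_i/a_n|: 1, 3, 3, 5
Maximum ratio: 5
Cauchy's bound: |r| <= 1 + 5 = 6

Upper bound = 6


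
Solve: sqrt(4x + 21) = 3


Square both sides: 4x + 21 = 3^2 = 9
4x = 9 - 21 = -12
x = -3
Check: sqrt(4*(-3) + 21) = sqrt(9) = 3 ✓

x = -3


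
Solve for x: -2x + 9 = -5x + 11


Starting with: -2x + 9 = -5x + 11
Move all x terms to left: (-2 + 5)x = 11 - 9
Simplify: 3x = 2
Divide both sides by 3: x = 2/3

x = 2/3


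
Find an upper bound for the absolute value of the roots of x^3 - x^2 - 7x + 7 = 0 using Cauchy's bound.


Cauchy's bound: all roots r satisfy |r| <= 1 + max(|a_i/a_n|) for i = 0,...,n-1
where a_n is the leading coefficient.

Coefficients: [1, -1, -7, 7]
Leading coefficient a_n = 1
Ratios |a_i/a_n|: 1, 7, 7
Maximum ratio: 7
Cauchy's bound: |r| <= 1 + 7 = 8

Upper bound = 8


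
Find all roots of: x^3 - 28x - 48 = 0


Let p(x) = x^3 - 28x - 48. By the rational root theorem (leading coefficient 1), any rational root is an integer divisor of 48: try ±1, ±2, ... in turn.
Test x = 1: value = -75 ≠ 0.
Test x = -1: value = -21 ≠ 0.
Test x = 2: value = -96 ≠ 0.
Test x = -2: value = 0 ✓, so (x + 2) is a factor.
Synthetic division by (x + 2): bring down 1; 1(-2) + 0 = -2; (-2)(-2) - 28 = -24; (-24)(-2) - 48 = 0 → quotient x^2 - 2x - 24, remainder 0.
Solve the quadratic x^2 - 2x - 24 = 0: discriminant = (-2)^2 - 4(1)(-24) = 4 + 96 = 100.
sqrt(100) = 10, so x = (2 ± 10)/2: x = 6 or x = -4.
Collecting all roots found:

x = -4, x = -2, x = 6


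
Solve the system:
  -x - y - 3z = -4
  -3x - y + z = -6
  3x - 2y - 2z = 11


Using Cramer's rule. Expand each determinant along the first row.
D  = (-1)*[(-1)*(-2) - 1*(-2)] - (-1)*[(-3)*(-2) - 1*3] + (-3)*[(-3)*(-2) - (-1)*3]
  = (-1)*(4) - (-1)*(3) + (-3)*(9) = -28
Dx = (-4)*[(-1)*(-2) - 1*(-2)] - (-1)*[(-6)*(-2) - 1*11] + (-3)*[(-6)*(-2) - (-1)*11]
  = (-4)*(4) - (-1)*(1) + (-3)*(23) = -84
Dy = (-1)*[(-6)*(-2) - 1*11] - (-4)*[(-3)*(-2) - 1*3] + (-3)*[(-3)*11 - (-6)*3]
  = (-1)*(1) - (-4)*(3) + (-3)*(-15) = 56
Dz = (-1)*[(-1)*11 - (-6)*(-2)] - (-1)*[(-3)*11 - (-6)*3] + (-4)*[(-3)*(-2) - (-1)*3]
  = (-1)*(-23) - (-1)*(-15) + (-4)*(9) = -28
x = Dx/D = -84/-28 = 3, y = Dy/D = 56/-28 = -2, z = Dz/D = -28/-28 = 1
Check eq1: (-1)(3) + (-1)(-2) + (-3)(1) = -4 = -4 ✓
Check eq2: (-3)(3) + (-1)(-2) + (1)(1) = -6 = -6 ✓
Check eq3: (3)(3) + (-2)(-2) + (-2)(1) = 11 = 11 ✓

x = 3, y = -2, z = 1


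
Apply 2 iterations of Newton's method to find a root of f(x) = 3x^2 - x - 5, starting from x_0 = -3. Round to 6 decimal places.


Newton's method: x_(n+1) = x_n - f(x_n)/f'(x_n)
f(x) = 3x^2 - x - 5
f'(x) = 6x - 1

Iteration 1:
  f(-3.000000) = 25.000000
  f'(-3.000000) = -19.000000
  x_1 = -3.000000 - (25.000000)/(-19.000000) = -1.684211

Iteration 2:
  f(-1.684211) = 5.193906
  f'(-1.684211) = -11.105263
  x_2 = -1.684211 - (5.193906)/(-11.105263) = -1.216513

x_2 = -1.216513


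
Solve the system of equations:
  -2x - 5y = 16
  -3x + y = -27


Using Cramer's rule:
Determinant D = (-2)(1) - (-3)(-5) = -2 - 15 = -17
Dx = (16)(1) - (-27)(-5) = 16 - 135 = -119
Dy = (-2)(-27) - (-3)(16) = 54 + 48 = 102
x = Dx/D = -119/-17 = 7
y = Dy/D = 102/-17 = -6

x = 7, y = -6


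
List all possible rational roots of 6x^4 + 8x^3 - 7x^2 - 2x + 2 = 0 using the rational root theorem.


Rational root theorem: possible roots are ±p/q where:
  p divides the constant term (2): p ∈ {1, 2}
  q divides the leading coefficient (6): q ∈ {1, 2, 3, 6}

All possible rational roots: -2, -1, -2/3, -1/2, -1/3, -1/6, 1/6, 1/3, 1/2, 2/3, 1, 2

-2, -1, -2/3, -1/2, -1/3, -1/6, 1/6, 1/3, 1/2, 2/3, 1, 2


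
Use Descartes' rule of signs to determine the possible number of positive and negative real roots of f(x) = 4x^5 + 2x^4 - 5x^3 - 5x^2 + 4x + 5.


Descartes' rule of signs:

For positive roots, count sign changes in f(x) = 4x^5 + 2x^4 - 5x^3 - 5x^2 + 4x + 5:
Signs of coefficients: +, +, -, -, +, +
Number of sign changes: 2
Possible positive real roots: 2, 0

For negative roots, examine f(-x) = -4x^5 + 2x^4 + 5x^3 - 5x^2 - 4x + 5:
Signs of coefficients: -, +, +, -, -, +
Number of sign changes: 3
Possible negative real roots: 3, 1

Positive roots: 2 or 0; Negative roots: 3 or 1


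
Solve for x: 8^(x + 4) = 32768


Express both sides with the same base.
32768 = 8^5
Since the bases match, equate exponents: x + 4 = 5
So x = 5 - (4) = 1

x = 1


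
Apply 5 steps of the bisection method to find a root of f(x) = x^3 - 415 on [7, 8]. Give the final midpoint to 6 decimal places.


f(x) = x^3 - 415
f(7) = -72 < 0
f(8) = 97 > 0

Step 1: midpoint = (7.000000 + 8.000000)/2 = 7.500000
  f(7.500000) = 6.875000
  f(mid) > 0, so root is in [7.000000, 7.500000]

Step 2: midpoint = (7.000000 + 7.500000)/2 = 7.250000
  f(7.250000) = -33.921875
  f(mid) < 0, so root is in [7.250000, 7.500000]

Step 3: midpoint = (7.250000 + 7.500000)/2 = 7.375000
  f(7.375000) = -13.869141
  f(mid) < 0, so root is in [7.375000, 7.500000]

Step 4: midpoint = (7.375000 + 7.500000)/2 = 7.437500
  f(7.437500) = -3.584229
  f(mid) < 0, so root is in [7.437500, 7.500000]

Step 5: midpoint = (7.437500 + 7.500000)/2 = 7.468750
  f(7.468750) = 1.623505
  f(mid) > 0, so root is in [7.437500, 7.468750]

midpoint = 7.468750


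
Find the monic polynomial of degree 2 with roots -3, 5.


A monic polynomial with roots -3, 5 is:
p(x) = (x + 3)(x - 5)
After multiplying by (x + 3): x + 3
After multiplying by (x - 5): x^2 - 2x - 15

x^2 - 2x - 15


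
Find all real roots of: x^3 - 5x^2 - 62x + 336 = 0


Let p(x) = x^3 - 5x^2 - 62x + 336. By the rational root theorem (leading coefficient 1), any rational root is an integer divisor of 336: try ±1, ±2, ... in turn.
Test x = 1: value = 270 ≠ 0.
Test x = -1: value = 392 ≠ 0.
Test x = 2: value = 200 ≠ 0.
Test x = -2: value = 432 ≠ 0.
Test x = 3: value = 132 ≠ 0.
Test x = -3: value = 450 ≠ 0.
Test x = 4: value = 72 ≠ 0.
Test x = -4: value = 440 ≠ 0.
Test x = 6: value = 0 ✓, so (x - 6) is a factor.
Synthetic division by (x - 6): bring down 1; 1(6) - 5 = 1; 1(6) - 62 = -56; (-56)(6) + 336 = 0 → quotient x^2 + x - 56, remainder 0.
Solve the quadratic x^2 + x - 56 = 0: discriminant = 1^2 - 4(1)(-56) = 1 + 224 = 225.
sqrt(225) = 15, so x = (-1 ± 15)/2: x = 7 or x = -8.

x = -8, x = 6, x = 7
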